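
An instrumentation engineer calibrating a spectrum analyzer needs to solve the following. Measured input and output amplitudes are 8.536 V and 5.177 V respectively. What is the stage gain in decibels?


Voltage gain in dB:
G = 20 * log10(Vout / Vin)
  = 20 * log10(5.177 / 8.536)
  = 20 * log10(0.60649)
  = 20 * -0.217176
  = -4.34 dB

-4.34 dB


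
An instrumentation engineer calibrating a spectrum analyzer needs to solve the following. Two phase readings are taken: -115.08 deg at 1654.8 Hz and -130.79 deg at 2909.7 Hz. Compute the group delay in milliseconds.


Group delay from phase difference:
tau = -d(phi)/d(omega)
d(phi) = -15.71 deg = -0.274191 rad
d(omega) = 2*pi*(2909.7 - 1654.8) = 7884.7692 rad/s
tau = -(-0.274191) / 7884.7692
    = 0.0348 ms

0.0348 ms


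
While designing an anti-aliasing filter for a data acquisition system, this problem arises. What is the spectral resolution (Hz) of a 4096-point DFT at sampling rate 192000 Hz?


DFT frequency resolution:
df = fs / N
   = 192000 / 4096
   = 46.875 Hz

46.875 Hz


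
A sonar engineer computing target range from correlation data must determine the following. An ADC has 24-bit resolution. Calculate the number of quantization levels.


Number of quantization levels = 2^N
= 2^24
= 16777216

16777216


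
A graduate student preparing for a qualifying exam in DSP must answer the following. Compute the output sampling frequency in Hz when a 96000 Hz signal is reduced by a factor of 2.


Decimation reduces the sample rate:
fs_out = fs_in / M
       = 96000 / 2
       = 48000.0 Hz

48000.0 Hz


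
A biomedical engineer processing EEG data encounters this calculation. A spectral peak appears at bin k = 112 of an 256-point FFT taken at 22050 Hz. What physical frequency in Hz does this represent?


Frequency of DFT bin k:
f_k = k * fs / N
    = 112 * 22050 / 256
    = 2469600 / 256
    = 9646.875 Hz

9646.875 Hz


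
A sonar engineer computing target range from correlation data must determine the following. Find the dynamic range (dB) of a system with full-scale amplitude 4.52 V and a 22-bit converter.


Dynamic range from full-scale to LSB:
V_min = V_max / 2^bits = 4.52 / 2^22
DR = 20 * log10(V_max / V_min)
   = 20 * log10(2^22)
   = 20 * 22 * log10(2)
   = 132.45 dB

132.45 dB


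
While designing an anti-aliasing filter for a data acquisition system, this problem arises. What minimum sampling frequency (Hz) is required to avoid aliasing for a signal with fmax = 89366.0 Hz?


The Nyquist rate is twice the maximum frequency component.
fs_min = 2 * fmax
      = 2 * 89366.0
      = 178732.0 Hz

178732.0


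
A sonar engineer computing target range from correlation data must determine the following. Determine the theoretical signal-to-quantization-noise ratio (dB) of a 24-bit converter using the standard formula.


Theoretical SNR for a full-scale sinusoid:
SNR = 6.02 * N + 1.76
    = 6.02 * 24 + 1.76
    = 144.48 + 1.76
    = 146.24 dB

146.24 dB


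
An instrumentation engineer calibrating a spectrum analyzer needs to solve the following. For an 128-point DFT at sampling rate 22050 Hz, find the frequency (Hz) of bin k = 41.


Frequency of DFT bin k:
f_k = k * fs / N
    = 41 * 22050 / 128
    = 904050 / 128
    = 7062.891 Hz

7062.891 Hz


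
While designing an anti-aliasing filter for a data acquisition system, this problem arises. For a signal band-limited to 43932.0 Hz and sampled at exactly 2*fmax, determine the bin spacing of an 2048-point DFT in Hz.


Step 1 — Nyquist sampling rate:
fs = 2 * fmax = 2 * 43932.0 = 87864.0 Hz

Step 2 — DFT bin spacing:
df = fs / N = 87864.0 / 2048 = 42.9023 Hz

42.9023 Hz


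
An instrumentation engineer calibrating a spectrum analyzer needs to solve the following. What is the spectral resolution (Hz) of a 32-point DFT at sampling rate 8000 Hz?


DFT frequency resolution:
df = fs / N
   = 8000 / 32
   = 250.0 Hz

250.0 Hz


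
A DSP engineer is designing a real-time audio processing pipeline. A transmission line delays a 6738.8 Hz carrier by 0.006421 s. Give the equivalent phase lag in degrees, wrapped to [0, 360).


Phase shift from frequency and time delay:
phi = 360 * f * t_delay
    = 360 * 6738.8 * 0.006421
    = 15577.14 degrees
    mod 360 = 97.14 degrees

97.14 degrees


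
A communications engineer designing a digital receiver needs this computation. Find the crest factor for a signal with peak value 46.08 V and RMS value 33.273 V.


Crest factor is the ratio of peak to RMS:
CF = V_peak / V_rms
   = 46.08 / 33.273
   = 1.3849

1.3849


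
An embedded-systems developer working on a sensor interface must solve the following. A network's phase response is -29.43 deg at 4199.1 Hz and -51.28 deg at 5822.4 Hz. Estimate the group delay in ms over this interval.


Group delay from phase difference:
tau = -d(phi)/d(omega)
d(phi) = -21.85 deg = -0.381354 rad
d(omega) = 2*pi*(5822.4 - 4199.1) = 10199.4947 rad/s
tau = -(-0.381354) / 10199.4947
    = 0.0374 ms

0.0374 ms


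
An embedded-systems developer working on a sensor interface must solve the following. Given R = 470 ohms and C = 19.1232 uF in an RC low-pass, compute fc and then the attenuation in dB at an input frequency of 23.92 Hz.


Step 1 — cutoff frequency:
fc = 1 / (2*pi*R*C)
C = 19.1232 uF = 1.91232e-05 F
fc = 1 / (2*pi*470*1.91232e-05)
   = 17.7077 Hz

Step 2 — magnitude at f = 23.92 Hz:
|H(f)| = 1 / sqrt(1 + (f/fc)^2)
f/fc = 23.92 / 17.7077 = 1.350825
|H| = 1 / sqrt(1 + 1.824728) = 0.5949928
|H|_dB = 20*log10(0.5949928) = -4.51 dB

fc = 17.7077 Hz; |H(23.92 Hz)| = -4.51 dB


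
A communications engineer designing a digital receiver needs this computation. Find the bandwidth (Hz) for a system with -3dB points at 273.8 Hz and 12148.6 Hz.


Bandwidth is the difference of -3dB frequencies:
BW = f_high - f_low
   = 12148.6 - 273.8
   = 11874.8 Hz

11874.8 Hz


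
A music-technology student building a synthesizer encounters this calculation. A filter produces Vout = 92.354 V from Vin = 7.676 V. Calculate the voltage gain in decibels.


Voltage gain in dB:
G = 20 * log10(Vout / Vin)
  = 20 * log10(92.354 / 7.676)
  = 20 * log10(12.031527)
  = 20 * 1.080321
  = 21.61 dB

21.61 dB


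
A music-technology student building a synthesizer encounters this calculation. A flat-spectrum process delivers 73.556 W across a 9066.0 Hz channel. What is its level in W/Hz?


Power spectral density:
PSD = P / BW
    = 73.556 / 9066.0
    = 0.00811339 W/Hz

0.00811339 W/Hz


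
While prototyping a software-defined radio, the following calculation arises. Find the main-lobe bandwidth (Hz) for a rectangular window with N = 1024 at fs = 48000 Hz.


Main lobe width for a rectangular window:
Width = 2 * fs / N
      = 2 * 48000 / 1024
      = 96000 / 1024
      = 93.75 Hz

93.75 Hz


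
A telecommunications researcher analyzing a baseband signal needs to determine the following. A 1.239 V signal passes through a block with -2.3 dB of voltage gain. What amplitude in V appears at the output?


Output voltage from dB gain:
V_out = V_in * 10^(gain_dB / 20)
      = 1.239 * 10^(-2.3 / 20)
      = 1.239 * 0.767361
      = 0.9508 V

0.9508 V


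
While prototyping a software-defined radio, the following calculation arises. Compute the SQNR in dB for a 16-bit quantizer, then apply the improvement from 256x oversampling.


Step 1 — baseline SQNR at Nyquist:
SQNR_base = 6.02*N + 1.76
          = 6.02*16 + 1.76
          = 98.08 dB

Step 2 — oversampling processing gain:
G = 10*log10(OSR) = 10*log10(256) = 24.08 dB

Step 3 — total:
SQNR_total = 98.08 + 24.08 = 122.16 dB

Base SQNR = 98.08 dB; oversampled SQNR = 122.16 dB


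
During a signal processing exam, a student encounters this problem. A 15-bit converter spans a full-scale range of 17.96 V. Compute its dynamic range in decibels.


Dynamic range from full-scale to LSB:
V_min = V_max / 2^bits = 17.96 / 2^15
DR = 20 * log10(V_max / V_min)
   = 20 * log10(2^15)
   = 20 * 15 * log10(2)
   = 90.31 dB

90.31 dB


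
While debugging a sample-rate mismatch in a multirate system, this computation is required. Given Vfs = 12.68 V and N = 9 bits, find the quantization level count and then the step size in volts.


Step 1 — number of quantization levels:
L = 2^N = 2^9 = 512

Step 2 — LSB step size:
delta = Vfs / L
      = 12.68 / 512
      = 0.02476562 V

Levels = 512; step size = 0.02476562 V


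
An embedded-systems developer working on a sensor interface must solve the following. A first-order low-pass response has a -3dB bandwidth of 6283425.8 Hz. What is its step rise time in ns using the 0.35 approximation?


Rise time from bandwidth relationship:
tr = 0.35 / BW
   = 0.35 / 6283425.8
   = 5.570209805e-08 s
   = 55.7021 ns

55.7021 ns


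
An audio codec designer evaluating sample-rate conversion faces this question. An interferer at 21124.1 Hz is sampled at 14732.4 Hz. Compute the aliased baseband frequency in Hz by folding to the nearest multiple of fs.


Compute the nearest integer multiple of fs to the signal:
n = round(21124.1 / 14732.4) = 1
f_alias = |21124.1 - 1 * 14732.4|
        = |21124.1 - 14732.4|
        = 6391.7 Hz

6391.7


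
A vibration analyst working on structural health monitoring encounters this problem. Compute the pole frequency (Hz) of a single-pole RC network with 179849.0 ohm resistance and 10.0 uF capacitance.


Cutoff frequency of a first-order RC filter:
fc = 1 / (2 * pi * R * C)
C = 10.0 uF = 1e-05 F
fc = 1 / (2 * pi * 179849.0 * 1e-05)
   = 1 / 11.300245943109
   = 0.088494 Hz

0.088494 Hz


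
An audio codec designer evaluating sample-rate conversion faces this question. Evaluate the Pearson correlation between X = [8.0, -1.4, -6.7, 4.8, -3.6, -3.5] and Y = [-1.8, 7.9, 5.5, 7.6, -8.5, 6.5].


Pearson correlation coefficient (population):
r = cov(X,Y) / (std(X) * std(Y))
Mean X = -0.4, Mean Y = 2.8667
Cov(X,Y) = -1.85
Std(X) = 5.133874, Std(Y) = 6.0395
r = -0.0597

-0.0597


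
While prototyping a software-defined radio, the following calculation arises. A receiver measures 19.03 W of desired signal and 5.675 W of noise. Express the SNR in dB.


SNR in decibels:
SNR = 10 * log10(Ps / Pn)
    = 10 * log10(19.03 / 5.675)
    = 10 * log10(3.3533)
    = 10 * 0.5255
    = 5.25 dB

5.25 dB


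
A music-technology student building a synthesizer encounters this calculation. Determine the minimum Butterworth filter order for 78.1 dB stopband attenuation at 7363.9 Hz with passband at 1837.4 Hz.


Butterworth filter order formula:
n = log10(10^(A/10) - 1) / (2 * log10(f_stop/f_pass))
10^(78.1/10) - 1 = 64565421.9035
f_stop/f_pass = 7363.9 / 1837.4 = 4.0078
n = 6.477 -> ceil = 7

7


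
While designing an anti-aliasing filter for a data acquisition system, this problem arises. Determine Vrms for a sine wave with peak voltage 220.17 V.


RMS voltage for a sinusoidal waveform:
V_rms = V_peak / sqrt(2)
      = 220.17 / 1.414214
      = 155.684 V

155.684 V


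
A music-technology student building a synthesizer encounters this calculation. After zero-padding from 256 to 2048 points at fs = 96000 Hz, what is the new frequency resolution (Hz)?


Frequency resolution after zero-padding:
N_padded = 256 * 8 = 2048
df = fs / N_padded
   = 96000 / 2048
   = 46.875 Hz

46.875 Hz


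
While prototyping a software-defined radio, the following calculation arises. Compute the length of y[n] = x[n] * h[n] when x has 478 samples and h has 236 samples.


Linear convolution output length:
L = N + M - 1
  = 478 + 236 - 1
  = 713 samples

713


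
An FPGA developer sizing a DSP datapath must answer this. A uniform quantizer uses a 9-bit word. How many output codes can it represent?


Number of quantization levels = 2^N
= 2^9
= 512

512


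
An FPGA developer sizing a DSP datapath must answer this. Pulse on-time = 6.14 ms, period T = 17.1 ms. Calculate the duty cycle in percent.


Duty cycle as a percentage:
DC = (t_on / T) * 100
   = (6.14 / 17.1) * 100
   = 0.359064 * 100
   = 35.91 %

35.91 %


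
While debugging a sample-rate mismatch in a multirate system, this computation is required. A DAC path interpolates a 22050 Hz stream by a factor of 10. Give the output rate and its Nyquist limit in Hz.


Step 1 — output sample rate after interpolation by L:
fs_out = L * fs_in = 10 * 22050 = 220500 Hz

Step 2 — Nyquist frequency of the output stream:
f_Nyq = fs_out / 2 = 220500 / 2 = 110250.0 Hz

fs_out = 220500 Hz; f_Nyquist = 110250.0 Hz


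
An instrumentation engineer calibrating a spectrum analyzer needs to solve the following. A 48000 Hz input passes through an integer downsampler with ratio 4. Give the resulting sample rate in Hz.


Decimation reduces the sample rate:
fs_out = fs_in / M
       = 48000 / 4
       = 12000.0 Hz

12000.0 Hz


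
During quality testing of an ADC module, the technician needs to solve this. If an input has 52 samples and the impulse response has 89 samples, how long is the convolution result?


Linear convolution output length:
L = N + M - 1
  = 52 + 89 - 1
  = 140 samples

140


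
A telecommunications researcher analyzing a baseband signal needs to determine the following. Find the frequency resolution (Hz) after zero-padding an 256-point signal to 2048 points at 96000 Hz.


Frequency resolution after zero-padding:
N_padded = 256 * 8 = 2048
df = fs / N_padded
   = 96000 / 2048
   = 46.875 Hz

46.875 Hz


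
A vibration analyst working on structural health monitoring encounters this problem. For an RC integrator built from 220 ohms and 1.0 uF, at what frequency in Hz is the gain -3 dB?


Cutoff frequency of a first-order RC filter:
fc = 1 / (2 * pi * R * C)
C = 1.0 uF = 1e-06 F
fc = 1 / (2 * pi * 220 * 1e-06)
   = 1 / 0.0013823007675795
   = 723.43156 Hz

723.43156 Hz


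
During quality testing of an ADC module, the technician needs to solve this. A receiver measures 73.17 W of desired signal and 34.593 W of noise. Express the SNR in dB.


SNR in decibels:
SNR = 10 * log10(Ps / Pn)
    = 10 * log10(73.17 / 34.593)
    = 10 * log10(2.1152)
    = 10 * 0.3253
    = 3.25 dB

3.25 dB


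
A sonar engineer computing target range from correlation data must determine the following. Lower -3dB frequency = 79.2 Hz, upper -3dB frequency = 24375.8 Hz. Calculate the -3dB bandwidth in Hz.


Bandwidth is the difference of -3dB frequencies:
BW = f_high - f_low
   = 24375.8 - 79.2
   = 24296.6 Hz

24296.6 Hz


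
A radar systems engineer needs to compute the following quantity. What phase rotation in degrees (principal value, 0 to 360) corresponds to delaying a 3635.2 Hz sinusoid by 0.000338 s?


Phase shift from frequency and time delay:
phi = 360 * f * t_delay
    = 360 * 3635.2 * 0.000338
    = 442.33 degrees
    mod 360 = 82.33 degrees

82.33 degrees


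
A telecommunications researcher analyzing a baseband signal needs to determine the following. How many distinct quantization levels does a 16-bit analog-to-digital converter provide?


Number of quantization levels = 2^N
= 2^16
= 65536

65536


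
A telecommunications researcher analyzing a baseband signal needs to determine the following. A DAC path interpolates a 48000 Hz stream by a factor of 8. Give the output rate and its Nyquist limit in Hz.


Step 1 — output sample rate after interpolation by L:
fs_out = L * fs_in = 8 * 48000 = 384000 Hz

Step 2 — Nyquist frequency of the output stream:
f_Nyq = fs_out / 2 = 384000 / 2 = 192000.0 Hz

fs_out = 384000 Hz; f_Nyquist = 192000.0 Hz


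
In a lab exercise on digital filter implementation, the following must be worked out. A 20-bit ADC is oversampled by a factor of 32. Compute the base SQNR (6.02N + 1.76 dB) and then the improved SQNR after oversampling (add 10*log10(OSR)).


Step 1 — baseline SQNR at Nyquist:
SQNR_base = 6.02*N + 1.76
          = 6.02*20 + 1.76
          = 122.16 dB

Step 2 — oversampling processing gain:
G = 10*log10(OSR) = 10*log10(32) = 15.05 dB

Step 3 — total:
SQNR_total = 122.16 + 15.05 = 137.21 dB

Base SQNR = 122.16 dB; oversampled SQNR = 137.21 dB


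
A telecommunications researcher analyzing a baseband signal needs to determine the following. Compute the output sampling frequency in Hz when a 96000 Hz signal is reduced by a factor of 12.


Decimation reduces the sample rate:
fs_out = fs_in / M
       = 96000 / 12
       = 8000.0 Hz

8000.0 Hz


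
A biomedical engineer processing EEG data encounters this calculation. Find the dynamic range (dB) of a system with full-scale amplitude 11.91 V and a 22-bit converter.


Dynamic range from full-scale to LSB:
V_min = V_max / 2^bits = 11.91 / 2^22
DR = 20 * log10(V_max / V_min)
   = 20 * log10(2^22)
   = 20 * 22 * log10(2)
   = 132.45 dB

132.45 dB


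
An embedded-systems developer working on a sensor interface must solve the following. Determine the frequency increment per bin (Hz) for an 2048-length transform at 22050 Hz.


DFT frequency resolution:
df = fs / N
   = 22050 / 2048
   = 10.7666 Hz

10.7666 Hz


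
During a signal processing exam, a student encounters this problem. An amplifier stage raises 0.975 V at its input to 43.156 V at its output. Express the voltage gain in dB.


Voltage gain in dB:
G = 20 * log10(Vout / Vin)
  = 20 * log10(43.156 / 0.975)
  = 20 * log10(44.262564)
  = 20 * 1.646037
  = 32.92 dB

32.92 dB


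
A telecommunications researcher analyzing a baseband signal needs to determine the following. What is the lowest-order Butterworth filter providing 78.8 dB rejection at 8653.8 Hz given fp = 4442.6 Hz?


Butterworth filter order formula:
n = log10(10^(A/10) - 1) / (2 * log10(f_stop/f_pass))
10^(78.8/10) - 1 = 75857756.5029
f_stop/f_pass = 8653.8 / 4442.6 = 1.9479
n = 13.6064 -> ceil = 14

14


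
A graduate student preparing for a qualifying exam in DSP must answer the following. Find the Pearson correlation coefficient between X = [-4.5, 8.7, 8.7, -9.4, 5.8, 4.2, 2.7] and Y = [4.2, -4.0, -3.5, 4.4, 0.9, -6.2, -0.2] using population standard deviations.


Pearson correlation coefficient (population):
r = cov(X,Y) / (std(X) * std(Y))
Mean X = 2.3143, Mean Y = -0.6286
Cov(X,Y) = -19.526735
Std(X) = 6.336612, Std(Y) = 3.813028
r = -0.8082

-0.8082


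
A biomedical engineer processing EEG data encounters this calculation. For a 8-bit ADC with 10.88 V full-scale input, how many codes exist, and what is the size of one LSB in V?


Step 1 — number of quantization levels:
L = 2^N = 2^8 = 256

Step 2 — LSB step size:
delta = Vfs / L
      = 10.88 / 256
      = 0.0425 V

Levels = 256; step size = 0.0425 V


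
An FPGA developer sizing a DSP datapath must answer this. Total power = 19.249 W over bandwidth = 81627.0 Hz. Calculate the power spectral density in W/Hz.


Power spectral density:
PSD = P / BW
    = 19.249 / 81627.0
    = 0.00023582 W/Hz

0.00023582 W/Hz


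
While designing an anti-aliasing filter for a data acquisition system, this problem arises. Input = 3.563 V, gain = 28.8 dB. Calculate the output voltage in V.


Output voltage from dB gain:
V_out = V_in * 10^(gain_dB / 20)
      = 3.563 * 10^(28.8 / 20)
      = 3.563 * 27.542287
      = 98.1332 V

98.1332 V


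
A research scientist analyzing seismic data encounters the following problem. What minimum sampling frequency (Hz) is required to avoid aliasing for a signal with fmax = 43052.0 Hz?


The Nyquist rate is twice the maximum frequency component.
fs_min = 2 * fmax
      = 2 * 43052.0
      = 86104.0 Hz

86104.0


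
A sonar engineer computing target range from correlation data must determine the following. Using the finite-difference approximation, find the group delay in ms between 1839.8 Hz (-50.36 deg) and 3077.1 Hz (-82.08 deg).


Group delay from phase difference:
tau = -d(phi)/d(omega)
d(phi) = -31.72 deg = -0.553618 rad
d(omega) = 2*pi*(3077.1 - 1839.8) = 7774.1852 rad/s
tau = -(-0.553618) / 7774.1852
    = 0.0712 ms

0.0712 ms


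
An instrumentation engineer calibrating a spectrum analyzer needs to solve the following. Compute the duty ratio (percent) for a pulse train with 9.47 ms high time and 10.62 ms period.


Duty cycle as a percentage:
DC = (t_on / T) * 100
   = (9.47 / 10.62) * 100
   = 0.891714 * 100
   = 89.17 %

89.17 %


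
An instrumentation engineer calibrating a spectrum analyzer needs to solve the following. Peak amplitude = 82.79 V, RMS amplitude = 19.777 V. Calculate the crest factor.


Crest factor is the ratio of peak to RMS:
CF = V_peak / V_rms
   = 82.79 / 19.777
   = 4.1862

4.1862


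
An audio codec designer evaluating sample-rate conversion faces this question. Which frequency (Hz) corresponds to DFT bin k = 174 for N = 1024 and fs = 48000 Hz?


Frequency of DFT bin k:
f_k = k * fs / N
    = 174 * 48000 / 1024
    = 8352000 / 1024
    = 8156.25 Hz

8156.25 Hz


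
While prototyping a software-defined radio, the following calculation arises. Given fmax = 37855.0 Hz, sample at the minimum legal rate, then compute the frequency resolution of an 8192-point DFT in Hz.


Step 1 — Nyquist sampling rate:
fs = 2 * fmax = 2 * 37855.0 = 75710.0 Hz

Step 2 — DFT bin spacing:
df = fs / N = 75710.0 / 8192 = 9.2419 Hz

9.2419 Hz


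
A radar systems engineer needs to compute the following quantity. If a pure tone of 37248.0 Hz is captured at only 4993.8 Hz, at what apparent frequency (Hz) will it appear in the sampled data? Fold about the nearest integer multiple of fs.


Compute the nearest integer multiple of fs to the signal:
n = round(37248.0 / 4993.8) = 7
f_alias = |37248.0 - 7 * 4993.8|
        = |37248.0 - 34956.6|
        = 2291.4 Hz

2291.4


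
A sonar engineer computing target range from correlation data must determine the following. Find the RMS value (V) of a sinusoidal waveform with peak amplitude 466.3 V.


RMS voltage for a sinusoidal waveform:
V_rms = V_peak / sqrt(2)
      = 466.3 / 1.414214
      = 329.724 V

329.724 V


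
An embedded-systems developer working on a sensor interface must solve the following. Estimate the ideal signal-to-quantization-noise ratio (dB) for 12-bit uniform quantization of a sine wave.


Theoretical SNR for a full-scale sinusoid:
SNR = 6.02 * N + 1.76
    = 6.02 * 12 + 1.76
    = 72.24 + 1.76
    = 74.0 dB

74.0 dB


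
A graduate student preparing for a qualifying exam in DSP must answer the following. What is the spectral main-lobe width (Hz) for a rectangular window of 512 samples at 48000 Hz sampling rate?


Main lobe width for a rectangular window:
Width = 2 * fs / N
      = 2 * 48000 / 512
      = 96000 / 512
      = 187.5 Hz

187.5 Hz


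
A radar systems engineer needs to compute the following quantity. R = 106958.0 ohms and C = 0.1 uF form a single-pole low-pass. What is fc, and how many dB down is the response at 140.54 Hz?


Step 1 — cutoff frequency:
fc = 1 / (2*pi*R*C)
C = 0.1 uF = 1e-07 F
fc = 1 / (2*pi*106958.0*1e-07)
   = 14.8801 Hz

Step 2 — magnitude at f = 140.54 Hz:
|H(f)| = 1 / sqrt(1 + (f/fc)^2)
f/fc = 140.54 / 14.8801 = 9.444829
|H| = 1 / sqrt(1 + 89.204795) = 0.1052895
|H|_dB = 20*log10(0.1052895) = -19.55 dB

fc = 14.8801 Hz; |H(140.54 Hz)| = -19.55 dB


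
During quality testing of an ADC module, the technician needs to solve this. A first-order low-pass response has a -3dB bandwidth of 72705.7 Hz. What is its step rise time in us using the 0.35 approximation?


Rise time from bandwidth relationship:
tr = 0.35 / BW
   = 0.35 / 72705.7
   = 4.813927931e-06 s
   = 4.8139 us

4.8139 us


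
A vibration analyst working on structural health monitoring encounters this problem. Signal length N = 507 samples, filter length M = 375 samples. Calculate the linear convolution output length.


Linear convolution output length:
L = N + M - 1
  = 507 + 375 - 1
  = 881 samples

881


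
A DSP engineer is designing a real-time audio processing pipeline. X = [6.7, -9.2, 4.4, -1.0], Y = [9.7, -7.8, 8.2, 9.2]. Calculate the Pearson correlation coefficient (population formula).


Pearson correlation coefficient (population):
r = cov(X,Y) / (std(X) * std(Y))
Mean X = 0.225, Mean Y = 4.825
Cov(X,Y) = 39.821875
Std(X) = 6.117342, Std(Y) = 7.309027
r = 0.8906

0.8906


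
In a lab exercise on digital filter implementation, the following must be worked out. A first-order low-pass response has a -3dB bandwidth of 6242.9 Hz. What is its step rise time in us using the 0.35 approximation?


Rise time from bandwidth relationship:
tr = 0.35 / BW
   = 0.35 / 6242.9
   = 5.606368835e-05 s
   = 56.0637 us

56.0637 us


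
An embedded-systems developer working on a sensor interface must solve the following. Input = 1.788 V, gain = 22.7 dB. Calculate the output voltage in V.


Output voltage from dB gain:
V_out = V_in * 10^(gain_dB / 20)
      = 1.788 * 10^(22.7 / 20)
      = 1.788 * 13.645831
      = 24.3987 V

24.3987 V


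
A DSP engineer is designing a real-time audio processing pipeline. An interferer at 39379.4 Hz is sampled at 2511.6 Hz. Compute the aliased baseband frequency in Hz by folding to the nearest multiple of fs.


Compute the nearest integer multiple of fs to the signal:
n = round(39379.4 / 2511.6) = 16
f_alias = |39379.4 - 16 * 2511.6|
        = |39379.4 - 40185.6|
        = 806.2 Hz

806.2


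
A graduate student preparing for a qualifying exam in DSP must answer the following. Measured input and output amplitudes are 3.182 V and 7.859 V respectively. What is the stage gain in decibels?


Voltage gain in dB:
G = 20 * log10(Vout / Vin)
  = 20 * log10(7.859 / 3.182)
  = 20 * log10(2.46983)
  = 20 * 0.392667
  = 7.85 dB

7.85 dB


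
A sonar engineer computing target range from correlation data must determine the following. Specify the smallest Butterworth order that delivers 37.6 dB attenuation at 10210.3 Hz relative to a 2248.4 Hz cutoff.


Butterworth filter order formula:
n = log10(10^(A/10) - 1) / (2 * log10(f_stop/f_pass))
10^(37.6/10) - 1 = 5753.3994
f_stop/f_pass = 10210.3 / 2248.4 = 4.5411
n = 2.8607 -> ceil = 3

3


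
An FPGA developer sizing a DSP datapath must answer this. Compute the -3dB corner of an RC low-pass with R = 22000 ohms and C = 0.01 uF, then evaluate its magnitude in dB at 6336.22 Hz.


Step 1 — cutoff frequency:
fc = 1 / (2*pi*R*C)
C = 0.01 uF = 1e-08 F
fc = 1 / (2*pi*22000*1e-08)
   = 723.432 Hz

Step 2 — magnitude at f = 6336.22 Hz:
|H(f)| = 1 / sqrt(1 + (f/fc)^2)
f/fc = 6336.22 / 723.432 = 8.758556
|H| = 1 / sqrt(1 + 76.712303) = 0.1134371
|H|_dB = 20*log10(0.1134371) = -18.9 dB

fc = 723.432 Hz; |H(6336.22 Hz)| = -18.9 dB


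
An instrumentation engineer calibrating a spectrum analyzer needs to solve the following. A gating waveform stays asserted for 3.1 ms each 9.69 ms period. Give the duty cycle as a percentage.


Duty cycle as a percentage:
DC = (t_on / T) * 100
   = (3.1 / 9.69) * 100
   = 0.319917 * 100
   = 31.99 %

31.99 %


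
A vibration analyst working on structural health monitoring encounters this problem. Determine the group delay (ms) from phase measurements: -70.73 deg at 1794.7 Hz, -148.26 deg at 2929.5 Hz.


Group delay from phase difference:
tau = -d(phi)/d(omega)
d(phi) = -77.53 deg = -1.353154 rad
d(omega) = 2*pi*(2929.5 - 1794.7) = 7130.1587 rad/s
tau = -(-1.353154) / 7130.1587
    = 0.1898 ms

0.1898 ms


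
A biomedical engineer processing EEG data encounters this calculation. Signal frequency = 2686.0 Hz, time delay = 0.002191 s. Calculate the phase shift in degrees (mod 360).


Phase shift from frequency and time delay:
phi = 360 * f * t_delay
    = 360 * 2686.0 * 0.002191
    = 2118.61 degrees
    mod 360 = 318.61 degrees

318.61 degrees


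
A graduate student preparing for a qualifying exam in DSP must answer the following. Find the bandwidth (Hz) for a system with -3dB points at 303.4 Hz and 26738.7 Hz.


Bandwidth is the difference of -3dB frequencies:
BW = f_high - f_low
   = 26738.7 - 303.4
   = 26435.3 Hz

26435.3 Hz


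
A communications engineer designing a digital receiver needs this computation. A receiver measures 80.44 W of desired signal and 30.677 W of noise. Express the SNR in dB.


SNR in decibels:
SNR = 10 * log10(Ps / Pn)
    = 10 * log10(80.44 / 30.677)
    = 10 * log10(2.6222)
    = 10 * 0.4187
    = 4.19 dB

4.19 dB


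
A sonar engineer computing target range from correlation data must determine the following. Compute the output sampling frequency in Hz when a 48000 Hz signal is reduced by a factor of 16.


Decimation reduces the sample rate:
fs_out = fs_in / M
       = 48000 / 16
       = 3000.0 Hz

3000.0 Hz


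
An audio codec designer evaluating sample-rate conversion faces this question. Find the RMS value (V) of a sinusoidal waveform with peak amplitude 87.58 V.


RMS voltage for a sinusoidal waveform:
V_rms = V_peak / sqrt(2)
      = 87.58 / 1.414214
      = 61.928 V

61.928 V


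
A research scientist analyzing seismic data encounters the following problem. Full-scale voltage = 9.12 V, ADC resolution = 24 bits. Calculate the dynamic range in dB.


Dynamic range from full-scale to LSB:
V_min = V_max / 2^bits = 9.12 / 2^24
DR = 20 * log10(V_max / V_min)
   = 20 * log10(2^24)
   = 20 * 24 * log10(2)
   = 144.49 dB

144.49 dB


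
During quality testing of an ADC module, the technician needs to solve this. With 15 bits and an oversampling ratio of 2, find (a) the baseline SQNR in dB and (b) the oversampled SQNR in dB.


Step 1 — baseline SQNR at Nyquist:
SQNR_base = 6.02*N + 1.76
          = 6.02*15 + 1.76
          = 92.06 dB

Step 2 — oversampling processing gain:
G = 10*log10(OSR) = 10*log10(2) = 3.01 dB

Step 3 — total:
SQNR_total = 92.06 + 3.01 = 95.07 dB

Base SQNR = 92.06 dB; oversampled SQNR = 95.07 dB


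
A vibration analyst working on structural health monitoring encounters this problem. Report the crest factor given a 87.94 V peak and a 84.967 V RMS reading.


Crest factor is the ratio of peak to RMS:
CF = V_peak / V_rms
   = 87.94 / 84.967
   = 1.035

1.035


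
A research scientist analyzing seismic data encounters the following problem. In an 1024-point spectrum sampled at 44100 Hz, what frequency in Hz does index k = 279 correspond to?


Frequency of DFT bin k:
f_k = k * fs / N
    = 279 * 44100 / 1024
    = 12303900 / 1024
    = 12015.527 Hz

12015.527 Hz


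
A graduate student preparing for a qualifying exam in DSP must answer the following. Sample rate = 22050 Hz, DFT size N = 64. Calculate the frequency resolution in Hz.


DFT frequency resolution:
df = fs / N
   = 22050 / 64
   = 344.5312 Hz

344.5312 Hz


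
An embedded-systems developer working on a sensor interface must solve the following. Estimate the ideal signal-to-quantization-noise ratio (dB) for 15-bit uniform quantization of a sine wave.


Theoretical SNR for a full-scale sinusoid:
SNR = 6.02 * N + 1.76
    = 6.02 * 15 + 1.76
    = 90.3 + 1.76
    = 92.06 dB

92.06 dB


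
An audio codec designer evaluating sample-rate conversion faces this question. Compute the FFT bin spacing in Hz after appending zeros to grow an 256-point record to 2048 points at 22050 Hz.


Frequency resolution after zero-padding:
N_padded = 256 * 8 = 2048
df = fs / N_padded
   = 22050 / 2048
   = 10.7666 Hz

10.7666 Hz


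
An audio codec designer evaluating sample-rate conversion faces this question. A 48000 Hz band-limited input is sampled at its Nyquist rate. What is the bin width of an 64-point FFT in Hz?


Step 1 — Nyquist sampling rate:
fs = 2 * fmax = 2 * 48000 = 96000 Hz

Step 2 — DFT bin spacing:
df = fs / N = 96000 / 64 = 1500.0 Hz

1500.0 Hz


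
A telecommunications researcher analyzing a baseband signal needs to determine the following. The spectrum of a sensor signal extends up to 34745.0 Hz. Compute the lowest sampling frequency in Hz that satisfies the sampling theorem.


The Nyquist rate is twice the maximum frequency component.
fs_min = 2 * fmax
      = 2 * 34745.0
      = 69490.0 Hz

69490.0


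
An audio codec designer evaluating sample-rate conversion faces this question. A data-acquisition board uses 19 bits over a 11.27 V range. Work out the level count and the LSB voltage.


Step 1 — number of quantization levels:
L = 2^N = 2^19 = 524288

Step 2 — LSB step size:
delta = Vfs / L
      = 11.27 / 524288
      = 2.15e-05 V

Levels = 524288; step size = 2.15e-05 V


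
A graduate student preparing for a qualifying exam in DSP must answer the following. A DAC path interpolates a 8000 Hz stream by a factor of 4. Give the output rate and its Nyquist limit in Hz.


Step 1 — output sample rate after interpolation by L:
fs_out = L * fs_in = 4 * 8000 = 32000 Hz

Step 2 — Nyquist frequency of the output stream:
f_Nyq = fs_out / 2 = 32000 / 2 = 16000.0 Hz

fs_out = 32000 Hz; f_Nyquist = 16000.0 Hz


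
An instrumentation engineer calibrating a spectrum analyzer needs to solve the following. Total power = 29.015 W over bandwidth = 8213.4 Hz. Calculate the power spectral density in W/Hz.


Power spectral density:
PSD = P / BW
    = 29.015 / 8213.4
    = 0.00353264 W/Hz

0.00353264 W/Hz


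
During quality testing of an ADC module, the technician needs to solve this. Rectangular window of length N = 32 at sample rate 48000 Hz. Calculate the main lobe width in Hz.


Main lobe width for a rectangular window:
Width = 2 * fs / N
      = 2 * 48000 / 32
      = 96000 / 32
      = 3000.0 Hz

3000.0 Hz


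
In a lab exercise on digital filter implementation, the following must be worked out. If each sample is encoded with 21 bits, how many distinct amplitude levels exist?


Number of quantization levels = 2^N
= 2^21
= 2097152

2097152


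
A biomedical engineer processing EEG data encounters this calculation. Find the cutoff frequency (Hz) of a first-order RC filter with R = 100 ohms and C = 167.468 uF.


Cutoff frequency of a first-order RC filter:
fc = 1 / (2 * pi * R * C)
C = 167.468 uF = 0.000167468 F
fc = 1 / (2 * pi * 100 * 0.000167468)
   = 1 / 0.10522324770228
   = 9.503603 Hz

9.503603 Hz


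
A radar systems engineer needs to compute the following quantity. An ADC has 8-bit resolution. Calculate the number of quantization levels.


Number of quantization levels = 2^N
= 2^8
= 256

256


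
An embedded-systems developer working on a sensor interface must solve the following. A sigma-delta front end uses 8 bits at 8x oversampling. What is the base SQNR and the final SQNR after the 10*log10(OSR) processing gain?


Step 1 — baseline SQNR at Nyquist:
SQNR_base = 6.02*N + 1.76
          = 6.02*8 + 1.76
          = 49.92 dB

Step 2 — oversampling processing gain:
G = 10*log10(OSR) = 10*log10(8) = 9.03 dB

Step 3 — total:
SQNR_total = 49.92 + 9.03 = 58.95 dB

Base SQNR = 49.92 dB; oversampled SQNR = 58.95 dB


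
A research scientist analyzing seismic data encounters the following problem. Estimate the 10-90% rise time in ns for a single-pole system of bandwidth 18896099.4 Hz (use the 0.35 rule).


Rise time from bandwidth relationship:
tr = 0.35 / BW
   = 0.35 / 18896099.4
   = 1.852234118e-08 s
   = 18.5223 ns

18.5223 ns


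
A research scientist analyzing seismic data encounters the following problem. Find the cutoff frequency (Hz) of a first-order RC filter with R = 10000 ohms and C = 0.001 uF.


Cutoff frequency of a first-order RC filter:
fc = 1 / (2 * pi * R * C)
C = 0.001 uF = 1e-09 F
fc = 1 / (2 * pi * 10000 * 1e-09)
   = 1 / 6.2831853071796e-05
   = 15915.494309 Hz

15915.494309 Hz


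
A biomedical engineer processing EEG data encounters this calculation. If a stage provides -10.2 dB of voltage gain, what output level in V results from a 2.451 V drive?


Output voltage from dB gain:
V_out = V_in * 10^(gain_dB / 20)
      = 2.451 * 10^(-10.2 / 20)
      = 2.451 * 0.30903
      = 0.7574 V

0.7574 V


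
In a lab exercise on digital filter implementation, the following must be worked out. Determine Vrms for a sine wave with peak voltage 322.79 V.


RMS voltage for a sinusoidal waveform:
V_rms = V_peak / sqrt(2)
      = 322.79 / 1.414214
      = 228.247 V

228.247 V


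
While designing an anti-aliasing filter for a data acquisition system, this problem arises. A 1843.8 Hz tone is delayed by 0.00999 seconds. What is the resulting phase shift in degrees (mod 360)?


Phase shift from frequency and time delay:
phi = 360 * f * t_delay
    = 360 * 1843.8 * 0.00999
    = 6631.04 degrees
    mod 360 = 151.04 degrees

151.04 degrees


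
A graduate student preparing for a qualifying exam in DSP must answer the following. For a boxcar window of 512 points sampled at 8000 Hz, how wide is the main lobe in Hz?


Main lobe width for a rectangular window:
Width = 2 * fs / N
      = 2 * 8000 / 512
      = 16000 / 512
      = 31.25 Hz

31.25 Hz


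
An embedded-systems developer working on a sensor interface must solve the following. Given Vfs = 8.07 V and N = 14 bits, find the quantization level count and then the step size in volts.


Step 1 — number of quantization levels:
L = 2^N = 2^14 = 16384

Step 2 — LSB step size:
delta = Vfs / L
      = 8.07 / 16384
      = 0.00049255 V

Levels = 16384; step size = 0.00049255 V


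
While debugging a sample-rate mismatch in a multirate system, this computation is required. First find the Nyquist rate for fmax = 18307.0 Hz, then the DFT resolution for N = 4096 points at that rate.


Step 1 — Nyquist sampling rate:
fs = 2 * fmax = 2 * 18307.0 = 36614.0 Hz

Step 2 — DFT bin spacing:
df = fs / N = 36614.0 / 4096 = 8.939 Hz

8.939 Hz


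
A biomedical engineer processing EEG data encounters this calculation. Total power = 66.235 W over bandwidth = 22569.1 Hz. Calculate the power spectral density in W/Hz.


Power spectral density:
PSD = P / BW
    = 66.235 / 22569.1
    = 0.00293476 W/Hz

0.00293476 W/Hz


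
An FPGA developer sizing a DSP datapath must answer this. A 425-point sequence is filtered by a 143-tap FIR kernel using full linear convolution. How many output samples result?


Linear convolution output length:
L = N + M - 1
  = 425 + 143 - 1
  = 567 samples

567


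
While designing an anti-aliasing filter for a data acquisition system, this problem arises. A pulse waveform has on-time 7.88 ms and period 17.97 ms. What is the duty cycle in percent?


Duty cycle as a percentage:
DC = (t_on / T) * 100
   = (7.88 / 17.97) * 100
   = 0.438509 * 100
   = 43.85 %

43.85 %


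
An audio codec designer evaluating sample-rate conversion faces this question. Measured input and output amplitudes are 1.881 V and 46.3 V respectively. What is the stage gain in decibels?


Voltage gain in dB:
G = 20 * log10(Vout / Vin)
  = 20 * log10(46.3 / 1.881)
  = 20 * log10(24.614567)
  = 20 * 1.391192
  = 27.82 dB

27.82 dB


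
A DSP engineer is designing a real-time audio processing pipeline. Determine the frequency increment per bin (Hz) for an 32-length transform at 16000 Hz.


DFT frequency resolution:
df = fs / N
   = 16000 / 32
   = 500.0 Hz

500.0 Hz


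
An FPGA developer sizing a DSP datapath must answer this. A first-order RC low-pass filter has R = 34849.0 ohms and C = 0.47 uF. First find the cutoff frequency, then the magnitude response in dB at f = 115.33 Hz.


Step 1 — cutoff frequency:
fc = 1 / (2*pi*R*C)
C = 0.47 uF = 4.7e-07 F
fc = 1 / (2*pi*34849.0*4.7e-07)
   = 9.71699 Hz

Step 2 — magnitude at f = 115.33 Hz:
|H(f)| = 1 / sqrt(1 + (f/fc)^2)
f/fc = 115.33 / 9.71699 = 11.868902
|H| = 1 / sqrt(1 + 140.870835) = 0.0839563
|H|_dB = 20*log10(0.0839563) = -21.52 dB

fc = 9.71699 Hz; |H(115.33 Hz)| = -21.52 dB


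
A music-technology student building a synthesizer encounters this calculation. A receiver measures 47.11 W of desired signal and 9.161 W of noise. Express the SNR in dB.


SNR in decibels:
SNR = 10 * log10(Ps / Pn)
    = 10 * log10(47.11 / 9.161)
    = 10 * log10(5.1425)
    = 10 * 0.7112
    = 7.11 dB

7.11 dB


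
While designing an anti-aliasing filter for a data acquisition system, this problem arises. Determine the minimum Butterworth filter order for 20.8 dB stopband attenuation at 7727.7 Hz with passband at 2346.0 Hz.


Butterworth filter order formula:
n = log10(10^(A/10) - 1) / (2 * log10(f_stop/f_pass))
10^(20.8/10) - 1 = 119.2264
f_stop/f_pass = 7727.7 / 2346.0 = 3.294
n = 2.0053 -> ceil = 3

3
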